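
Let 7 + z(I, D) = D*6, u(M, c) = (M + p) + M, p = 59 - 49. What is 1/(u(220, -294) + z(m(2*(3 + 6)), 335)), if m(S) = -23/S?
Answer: 1/2453 ≈ 0.00040766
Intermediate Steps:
p = 10
u(M, c) = 10 + 2*M (u(M, c) = (M + 10) + M = (10 + M) + M = 10 + 2*M)
z(I, D) = -7 + 6*D (z(I, D) = -7 + D*6 = -7 + 6*D)
1/(u(220, -294) + z(m(2*(3 + 6)), 335)) = 1/((10 + 2*220) + (-7 + 6*335)) = 1/((10 + 440) + (-7 + 2010)) = 1/(450 + 2003) = 1/2453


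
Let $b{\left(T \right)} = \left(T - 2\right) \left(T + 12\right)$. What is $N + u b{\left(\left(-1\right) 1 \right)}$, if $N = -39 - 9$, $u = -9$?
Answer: $249$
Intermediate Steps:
$b{\left(T \right)} = \left(-2 + T\right) \left(12 + T\right)$
$N = -48$ ($N = -39 - 9 = -48$)
$N + u b{\left(\left(-1\right) 1 \right)} = -48 - 9 \left(-24 + \left(\left(-1\right) 1\right)^{2} + 10 \left(\left(-1\right) 1\right)\right) = -48 - 9 \left(-24 + \left(-1\right)^{2} + 10 \left(-1\right)\right) = -48 - 9 \left(-24 + 1 - 10\right) = -48 - -297 = -48 + 297 = 249$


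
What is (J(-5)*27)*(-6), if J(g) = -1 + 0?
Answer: 162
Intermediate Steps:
J(g) = -1
(J(-5)*27)*(-6) = -1*27*(-6) = -27*(-6) = 162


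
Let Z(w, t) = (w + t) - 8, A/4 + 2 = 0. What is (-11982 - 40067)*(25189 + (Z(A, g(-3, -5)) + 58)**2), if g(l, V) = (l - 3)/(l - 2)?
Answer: -35204954669/25 ≈ -1.4082e+9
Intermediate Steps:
A = -8 (A = -8 + 4*0 = -8 + 0 = -8)
g(l, V) = (-3 + l)/(-2 + l)
Z(w, t) = -8 + t + w (Z(w, t) = (t + w) - 8 = -8 + t + w)
(-11982 - 40067)*(25189 + (Z(A, g(-3, -5)) + 58)**2) = (-11982 - 40067)*(25189 + ((-8 + (-3 - 3)/(-2 - 3) - 8) + 58)**2) = -52049*(25189 + ((-8 - 6/(-5) - 8) + 58)**2) = -52049*(25189 + ((-8 - 1/5*(-6) - 8) + 58)**2) = -52049*(25189 + ((-8 + 6/5 - 8) + 58)**2) = -52049*(25189 + (-74/5 + 58)**2) = -52049*(25189 + (216/5)**2) = -52049*(25189 + 46656/25) = -52049*676381/25 = -35204954669/25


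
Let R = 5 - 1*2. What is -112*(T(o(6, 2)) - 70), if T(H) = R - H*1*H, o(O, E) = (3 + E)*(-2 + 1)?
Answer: 10304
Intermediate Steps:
o(O, E) = -3 - E (o(O, E) = (3 + E)*(-1) = -3 - E)
R = 3 (R = 5 - 2 = 3)
T(H) = 3 - H² (T(H) = 3 - H*1*H = 3 - H*H = 3 - H²)
-112*(T(o(6, 2)) - 70) = -112*((3 - (-3 - 1*2)²) - 70) = -112*((3 - (-3 - 2)²) - 70) = -112*((3 - 1*(-5)²) - 70) = -112*((3 - 1*25) - 70) = -112*((3 - 25) - 70) = -112*(-22 - 70) = -112*(-92) = 10304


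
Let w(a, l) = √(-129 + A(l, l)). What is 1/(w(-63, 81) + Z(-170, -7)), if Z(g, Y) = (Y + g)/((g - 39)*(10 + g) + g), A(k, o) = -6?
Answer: -654310/16603396981 - 368964300*I*√15/16603396981 ≈ -3.9408e-5 - 0.086066*I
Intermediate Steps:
w(a, l) = 3*I*√15 (w(a, l) = √(-129 - 6) = √(-135) = 3*I*√15)
Z(g, Y) = (Y + g)/(g + (-39 + g)*(10 + g)) (Z(g, Y) = (Y + g)/((-39 + g)*(10 + g) + g) = (Y + g)/(g + (-39 + g)*(10 + g)))
1/(w(-63, 81) + Z(-170, -7)) = 1/(3*I*√15 + (-7 - 170)/(-390 + (-170)² - 28*(-170))) = 1/(3*I*√15 - 177/(-390 + 28900 + 4760)) = 1/(3*I*√15 - 177/33270) = 1/(3*I*√15 + (1/33270)*(-177)) = 1/(3*I*√15 - 59/11090) = 1/(-59/11090 + 3*I*√15)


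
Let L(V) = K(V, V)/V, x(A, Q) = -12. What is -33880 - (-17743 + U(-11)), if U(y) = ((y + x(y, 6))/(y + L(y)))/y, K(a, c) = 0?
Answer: -1952554/121 ≈ -16137.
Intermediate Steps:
L(V) = 0 (L(V) = 0/V = 0)
U(y) = (-12 + y)/y² (U(y) = ((y - 12)/(y + 0))/y = ((-12 + y)/y)/y = (-12 + y)/y²)
-33880 - (-17743 + U(-11)) = -33880 - (-17743 + (-12 - 11)/(-11)²) = -33880 - (-17743 + (1/121)*(-23)) = -33880 - (-17743 - 23/121) = -33880 - 1*(-2146926/121) = -33880 + 2146926/121 = -1952554/121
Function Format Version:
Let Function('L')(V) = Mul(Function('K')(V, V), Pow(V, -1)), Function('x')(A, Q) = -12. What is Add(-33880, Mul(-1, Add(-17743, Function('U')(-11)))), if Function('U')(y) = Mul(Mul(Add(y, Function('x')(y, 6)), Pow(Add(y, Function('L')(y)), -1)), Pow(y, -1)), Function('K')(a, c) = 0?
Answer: Rational(-1952554, 121) ≈ -16137.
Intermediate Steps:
Function('L')(V) = 0 (Function('L')(V) = Mul(0, Pow(V, -1)) = 0)
Function('U')(y) = Mul(Pow(y, -2), Add(-12, y)) (Function('U')(y) = Mul(Mul(Add(y, -12), Pow(Add(y, 0), -1)), Pow(y, -1)) = Mul(Mul(Add(-12, y), Pow(y, -1)), Pow(y, -1)) = Mul(Mul(Pow(y, -1), Add(-12, y)), Pow(y, -1)) = Mul(Pow(y, -2), Add(-12, y)))
Add(-33880, Mul(-1, Add(-17743, Function('U')(-11)))) = Add(-33880, Mul(-1, Add(-17743, Mul(Pow(-11, -2), Add(-12, -11))))) = Add(-33880, Mul(-1, Add(-17743, Mul(Rational(1, 121), -23)))) = Add(-33880, Mul(-1, Add(-17743, Rational(-23, 121)))) = Add(-33880, Mul(-1, Rational(-2146926, 121))) = Add(-33880, Rational(2146926, 121)) = Rational(-1952554, 121)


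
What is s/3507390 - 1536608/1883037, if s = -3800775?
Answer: -92936914717/48922556618 ≈ -1.8997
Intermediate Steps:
s/3507390 - 1536608/1883037 = -3800775/3507390 - 1536608/1883037 = -3800775*1/3507390 - 1536608*1/1883037 = -253385/233826 - 1536608/1883037 = -92936914717/48922556618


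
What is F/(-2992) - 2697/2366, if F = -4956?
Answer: 457059/884884 ≈ 0.51652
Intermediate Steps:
F/(-2992) - 2697/2366 = -4956/(-2992) - 2697/2366 = -4956*(-1/2992) - 2697*1/2366 = 1239/748 - 2697/2366 = 457059/884884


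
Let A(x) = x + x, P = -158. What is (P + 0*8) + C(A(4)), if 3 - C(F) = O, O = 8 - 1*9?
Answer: -154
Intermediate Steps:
A(x) = 2*x
O = -1 (O = 8 - 9 = -1)
C(F) = 4 (C(F) = 3 - 1*(-1) = 3 + 1 = 4)
(P + 0*8) + C(A(4)) = (-158 + 0*8) + 4 = (-158 + 0) + 4 = -158 + 4 = -154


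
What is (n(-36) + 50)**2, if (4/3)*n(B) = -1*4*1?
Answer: 2209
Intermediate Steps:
n(B) = -3 (n(B) = 3*(-1*4*1)/4 = 3*(-4*1)/4 = (3/4)*(-4) = -3)
(n(-36) + 50)**2 = (-3 + 50)**2 = 47**2 = 2209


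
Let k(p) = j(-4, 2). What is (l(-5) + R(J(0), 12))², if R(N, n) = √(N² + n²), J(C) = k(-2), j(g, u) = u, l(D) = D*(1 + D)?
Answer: 548 + 80*√37 ≈ 1034.6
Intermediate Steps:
k(p) = 2
J(C) = 2
(l(-5) + R(J(0), 12))² = (-5*(1 - 5) + √(2² + 12²))² = (-5*(-4) + √(4 + 144))² = (20 + √148)² = (20 + 2*√37)²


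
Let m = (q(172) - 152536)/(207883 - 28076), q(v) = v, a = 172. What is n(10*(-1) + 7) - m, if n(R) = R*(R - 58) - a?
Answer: 2130241/179807 ≈ 11.847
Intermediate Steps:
n(R) = -172 + R*(-58 + R) (n(R) = R*(R - 58) - 1*172 = R*(-58 + R) - 172 = -172 + R*(-58 + R))
m = -152364/179807 (m = (172 - 152536)/(207883 - 28076) = -152364/179807 ≈ -0.84737)
n(10*(-1) + 7) - m = (-172 + (10*(-1) + 7)**2 - 58*(10*(-1) + 7)) - 1*(-152364/179807) = (-172 + (-10 + 7)**2 - 58*(-10 + 7)) + 152364/179807 = (-172 + (-3)**2 - 58*(-3)) + 152364/179807 = (-172 + 9 + 174) + 152364/179807 = 11 + 152364/179807 = 2130241/179807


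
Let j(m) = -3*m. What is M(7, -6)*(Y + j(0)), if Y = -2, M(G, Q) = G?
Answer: -14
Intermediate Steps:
M(7, -6)*(Y + j(0)) = 7*(-2 - 3*0) = 7*(-2 + 0) = 7*(-2) = -14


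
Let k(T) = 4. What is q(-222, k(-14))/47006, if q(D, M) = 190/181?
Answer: 5/223897 ≈ 2.2332e-5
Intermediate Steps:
q(D, M) = 190/181 (q(D, M) = 190*(1/181) = 190/181)
q(-222, k(-14))/47006 = (190/181)/47006 = (190/181)*(1/47006) = 5/223897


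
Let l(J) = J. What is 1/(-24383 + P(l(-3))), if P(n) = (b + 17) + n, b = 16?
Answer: -1/24353 ≈ -4.1063e-5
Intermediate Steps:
P(n) = 33 + n (P(n) = (16 + 17) + n = 33 + n)
1/(-24383 + P(l(-3))) = 1/(-24383 + (33 - 3)) = 1/(-24383 + 30) = 1/(-24353) = -1/24353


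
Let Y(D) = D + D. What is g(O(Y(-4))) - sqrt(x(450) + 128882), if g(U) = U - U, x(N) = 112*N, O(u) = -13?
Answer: -sqrt(179282) ≈ -423.42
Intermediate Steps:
Y(D) = 2*D
g(U) = 0
g(O(Y(-4))) - sqrt(x(450) + 128882) = 0 - sqrt(112*450 + 128882) = 0 - sqrt(50400 + 128882) = 0 - sqrt(179282) = -sqrt(179282)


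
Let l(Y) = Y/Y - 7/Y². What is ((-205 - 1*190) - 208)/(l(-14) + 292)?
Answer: -16884/8203 ≈ -2.0583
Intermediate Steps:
l(Y) = 1 - 7/Y²
((-205 - 1*190) - 208)/(l(-14) + 292) = ((-205 - 1*190) - 208)/((1 - 7/(-14)²) + 292) = ((-205 - 190) - 208)/((1 - 7*1/196) + 292) = (-395 - 208)/((1 - 1/28) + 292) = -603/(27/28 + 292) = -603/8203/28 = -603*28/8203 = -16884/8203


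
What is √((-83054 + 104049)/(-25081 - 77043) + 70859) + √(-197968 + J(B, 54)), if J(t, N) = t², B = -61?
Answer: √1526876922931/4642 + 3*I*√21583 ≈ 266.19 + 440.73*I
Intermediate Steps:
√((-83054 + 104049)/(-25081 - 77043) + 70859) + √(-197968 + J(B, 54)) = √((-83054 + 104049)/(-25081 - 77043) + 70859) + √(-197968 + (-61)²) = √(20995/(-102124) + 70859) + √(-197968 + 3721) = √(20995*(-1/102124) + 70859) + √(-194247) = √(-20995/102124 + 70859) + 3*I*√21583 = √(7236383521/102124) + 3*I*√21583 = √1526876922931/4642 + 3*I*√21583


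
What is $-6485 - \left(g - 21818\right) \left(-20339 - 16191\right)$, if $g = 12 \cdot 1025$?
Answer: $-347699025$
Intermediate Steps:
$g = 12300$
$-6485 - \left(g - 21818\right) \left(-20339 - 16191\right) = -6485 - \left(12300 - 21818\right) \left(-20339 - 16191\right) = -6485 - \left(-9518\right) \left(-36530\right) = -6485 - 347692540 = -347699025$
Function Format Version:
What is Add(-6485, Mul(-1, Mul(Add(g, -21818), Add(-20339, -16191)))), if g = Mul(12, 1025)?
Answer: -347699025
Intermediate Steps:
g = 12300
Add(-6485, Mul(-1, Mul(Add(g, -21818), Add(-20339, -16191)))) = Add(-6485, Mul(-1, Mul(Add(12300, -21818), Add(-20339, -16191)))) = Add(-6485, Mul(-1, Mul(-9518, -36530))) = Add(-6485, Mul(-1, 347692540)) = Add(-6485, -347692540) = -347699025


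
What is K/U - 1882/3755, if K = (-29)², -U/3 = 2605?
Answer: -3573157/5869065 ≈ -0.60881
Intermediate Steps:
U = -7815 (U = -3*2605 = -7815)
K = 841
K/U - 1882/3755 = 841/(-7815) - 1882/3755 = 841*(-1/7815) - 1882*1/3755 = -841/7815 - 1882/3755 = -3573157/5869065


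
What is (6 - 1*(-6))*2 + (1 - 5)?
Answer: 20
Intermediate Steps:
(6 - 1*(-6))*2 + (1 - 5) = (6 + 6)*2 - 4 = 12*2 - 4 = 24 - 4 = 20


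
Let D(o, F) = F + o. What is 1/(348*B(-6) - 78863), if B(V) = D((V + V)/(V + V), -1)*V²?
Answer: -1/78863 ≈ -1.2680e-5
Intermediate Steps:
B(V) = 0 (B(V) = (-1 + (V + V)/(V + V))*V² = (-1 + (2*V)/((2*V)))*V² = (-1 + (2*V)*(1/(2*V)))*V² = (-1 + 1)*V² = 0*V² = 0)
1/(348*B(-6) - 78863) = 1/(348*0 - 78863) = 1/(0 - 78863) = 1/(-78863) = -1/78863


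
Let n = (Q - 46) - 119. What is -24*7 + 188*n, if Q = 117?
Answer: -9192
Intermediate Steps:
n = -48 (n = (117 - 46) - 119 = 71 - 119 = -48)
-24*7 + 188*n = -24*7 + 188*(-48) = -168 - 9024 = -9192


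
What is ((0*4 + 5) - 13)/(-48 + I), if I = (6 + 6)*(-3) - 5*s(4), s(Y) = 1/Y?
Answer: 32/341 ≈ 0.093842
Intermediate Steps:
I = -149/4 (I = (6 + 6)*(-3) - 5/4 = 12*(-3) - 5*¼ = -36 - 5/4 = -149/4 ≈ -37.250)
((0*4 + 5) - 13)/(-48 + I) = ((0*4 + 5) - 13)/(-48 - 149/4) = ((0 + 5) - 13)/(-341/4) = -4*(5 - 13)/341 = -4/341*(-8) = 32/341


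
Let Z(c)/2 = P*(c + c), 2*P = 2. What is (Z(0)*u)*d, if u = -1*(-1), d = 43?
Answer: 0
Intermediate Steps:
P = 1 (P = (½)*2 = 1)
Z(c) = 4*c (Z(c) = 2*(1*(c + c)) = 2*(1*(2*c)) = 2*(2*c) = 4*c)
u = 1
(Z(0)*u)*d = ((4*0)*1)*43 = (0*1)*43 = 0*43 = 0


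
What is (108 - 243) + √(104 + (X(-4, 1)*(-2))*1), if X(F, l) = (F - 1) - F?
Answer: -135 + √106 ≈ -124.70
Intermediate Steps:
X(F, l) = -1 (X(F, l) = (-1 + F) - F = -1)
(108 - 243) + √(104 + (X(-4, 1)*(-2))*1) = (108 - 243) + √(104 - 1*(-2)*1) = -135 + √(104 + 2*1) = -135 + √(104 + 2) = -135 + √106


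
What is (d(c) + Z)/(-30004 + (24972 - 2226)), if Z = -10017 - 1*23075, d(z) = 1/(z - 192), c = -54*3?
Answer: 11714569/2569332 ≈ 4.5594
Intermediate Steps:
c = -162
d(z) = 1/(-192 + z)
Z = -33092 (Z = -10017 - 23075 = -33092)
(d(c) + Z)/(-30004 + (24972 - 2226)) = (1/(-192 - 162) - 33092)/(-30004 + (24972 - 2226)) = (1/(-354) - 33092)/(-30004 + 22746) = (-1/354 - 33092)/(-7258) = -11714569/354*(-1/7258) = 11714569/2569332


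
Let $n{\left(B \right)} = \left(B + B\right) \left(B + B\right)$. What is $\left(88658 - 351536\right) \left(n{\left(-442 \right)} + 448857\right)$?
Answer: $-323422220814$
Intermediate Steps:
$n{\left(B \right)} = 4 B^{2}$ ($n{\left(B \right)} = 2 B 2 B = 4 B^{2}$)
$\left(88658 - 351536\right) \left(n{\left(-442 \right)} + 448857\right) = \left(88658 - 351536\right) \left(4 \left(-442\right)^{2} + 448857\right) = \left(88658 - 351536\right) \left(4 \cdot 195364 + 448857\right) = - 262878 \left(781456 + 448857\right) = \left(-262878\right) 1230313 = -323422220814$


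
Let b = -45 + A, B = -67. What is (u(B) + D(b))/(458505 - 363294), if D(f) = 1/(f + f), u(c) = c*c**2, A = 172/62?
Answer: -262465855/83087466 ≈ -3.1589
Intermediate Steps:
A = 86/31 (A = 172*(1/62) = 86/31 ≈ 2.7742)
b = -1309/31 (b = -45 + 86/31 = -1309/31 ≈ -42.226)
u(c) = c**3
D(f) = 1/(2*f)
(u(B) + D(b))/(458505 - 363294) = ((-67)**3 + 1/(2*(-1309/31)))/(458505 - 363294) = (-300763 + (1/2)*(-31/1309))/95211 = (-300763 - 31/2618)*(1/95211) = -787397565/2618*1/95211 = -262465855/83087466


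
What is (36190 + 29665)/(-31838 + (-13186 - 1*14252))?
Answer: -65855/59276 ≈ -1.1110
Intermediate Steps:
(36190 + 29665)/(-31838 + (-13186 - 1*14252)) = 65855/(-31838 + (-13186 - 14252)) = 65855/(-31838 - 27438) = 65855/(-59276) = 65855*(-1/59276) = -65855/59276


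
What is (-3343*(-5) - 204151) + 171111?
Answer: -16325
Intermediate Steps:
(-3343*(-5) - 204151) + 171111 = (16715 - 204151) + 171111 = -187436 + 171111 = -16325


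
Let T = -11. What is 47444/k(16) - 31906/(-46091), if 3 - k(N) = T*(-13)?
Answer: -545568641/1613185 ≈ -338.19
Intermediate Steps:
k(N) = -140 (k(N) = 3 - (-11)*(-13) = 3 - 1*143 = 3 - 143 = -140)
47444/k(16) - 31906/(-46091) = 47444/(-140) - 31906/(-46091) = 47444*(-1/140) - 31906*(-1/46091) = -11861/35 + 31906/46091 = -545568641/1613185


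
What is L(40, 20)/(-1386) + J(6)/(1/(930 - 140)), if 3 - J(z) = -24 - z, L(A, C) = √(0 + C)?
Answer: 26070 - √5/693 ≈ 26070.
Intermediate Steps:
L(A, C) = √C
J(z) = 27 + z (J(z) = 3 - (-24 - z) = 3 + (24 + z) = 27 + z)
L(40, 20)/(-1386) + J(6)/(1/(930 - 140)) = √20/(-1386) + (27 + 6)/(1/(930 - 140)) = (2*√5)*(-1/1386) + 33/(1/790) = -√5/693 + 33/(1/790) = -√5/693 + 33*790 = -√5/693 + 26070 = 26070 - √5/693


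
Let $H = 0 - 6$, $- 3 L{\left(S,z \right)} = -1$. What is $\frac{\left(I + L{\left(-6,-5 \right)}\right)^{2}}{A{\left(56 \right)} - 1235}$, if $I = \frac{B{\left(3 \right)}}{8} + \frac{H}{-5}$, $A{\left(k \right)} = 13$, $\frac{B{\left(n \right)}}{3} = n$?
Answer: $- \frac{101761}{17596800} \approx -0.0057829$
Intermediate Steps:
$L{\left(S,z \right)} = \frac{1}{3}$ ($L{\left(S,z \right)} = \left(- \frac{1}{3}\right) \left(-1\right) = \frac{1}{3}$)
$B{\left(n \right)} = 3 n$
$H = -6$ ($H = 0 - 6 = -6$)
$I = \frac{93}{40}$ ($I = \frac{3 \cdot 3}{8} - \frac{6}{-5} = 9 \cdot \frac{1}{8} - - \frac{6}{5} = \frac{9}{8} + \frac{6}{5} = \frac{93}{40} \approx 2.325$)
$\frac{\left(I + L{\left(-6,-5 \right)}\right)^{2}}{A{\left(56 \right)} - 1235} = \frac{\left(\frac{93}{40} + \frac{1}{3}\right)^{2}}{13 - 1235} = \frac{\left(\frac{319}{120}\right)^{2}}{13 - 1235} = \frac{101761}{14400 \left(-1222\right)} = \frac{101761}{14400} \left(- \frac{1}{1222}\right) = - \frac{101761}{17596800}$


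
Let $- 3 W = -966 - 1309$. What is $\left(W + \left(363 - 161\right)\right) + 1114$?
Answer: $\frac{6223}{3} \approx 2074.3$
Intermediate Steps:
$W = \frac{2275}{3}$ ($W = - \frac{-966 - 1309}{3} = \left(- \frac{1}{3}\right) \left(-2275\right) = \frac{2275}{3} \approx 758.33$)
$\left(W + \left(363 - 161\right)\right) + 1114 = \left(\frac{2275}{3} + \left(363 - 161\right)\right) + 1114 = \left(\frac{2275}{3} + 202\right) + 1114 = \frac{2881}{3} + 1114 = \frac{6223}{3}$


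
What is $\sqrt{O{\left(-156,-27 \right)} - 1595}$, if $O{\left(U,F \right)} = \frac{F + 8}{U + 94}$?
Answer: $\frac{i \sqrt{6130002}}{62} \approx 39.934 i$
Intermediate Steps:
$O{\left(U,F \right)} = \frac{8 + F}{94 + U}$
$\sqrt{O{\left(-156,-27 \right)} - 1595} = \sqrt{\frac{8 - 27}{94 - 156} - 1595} = \sqrt{\frac{1}{-62} \left(-19\right) - 1595} = \sqrt{\left(- \frac{1}{62}\right) \left(-19\right) - 1595} = \sqrt{\frac{19}{62} - 1595} = \sqrt{- \frac{98871}{62}} = \frac{i \sqrt{6130002}}{62}$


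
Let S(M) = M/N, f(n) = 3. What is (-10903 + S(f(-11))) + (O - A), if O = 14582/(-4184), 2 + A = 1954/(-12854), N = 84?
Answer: -513139816239/47058494 ≈ -10904.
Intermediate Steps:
A = -13831/6427 (A = -2 + 1954/(-12854) = -2 + 1954*(-1/12854) = -2 - 977/6427 = -13831/6427 ≈ -2.1520)
O = -7291/2092 (O = 14582*(-1/4184) = -7291/2092 ≈ -3.4852)
S(M) = M/84
(-10903 + S(f(-11))) + (O - A) = (-10903 + (1/84)*3) + (-7291/2092 - 1*(-13831/6427)) = (-10903 + 1/28) + (-7291/2092 + 13831/6427) = -305283/28 - 17924805/13445284 = -513139816239/47058494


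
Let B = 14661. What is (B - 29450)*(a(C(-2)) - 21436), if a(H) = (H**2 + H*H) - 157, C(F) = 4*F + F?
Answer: 316381077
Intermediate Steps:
C(F) = 5*F
a(H) = -157 + 2*H**2 (a(H) = (H**2 + H**2) - 157 = 2*H**2 - 157 = -157 + 2*H**2)
(B - 29450)*(a(C(-2)) - 21436) = (14661 - 29450)*((-157 + 2*(5*(-2))**2) - 21436) = -14789*((-157 + 2*(-10)**2) - 21436) = -14789*((-157 + 2*100) - 21436) = -14789*((-157 + 200) - 21436) = -14789*(43 - 21436) = -14789*(-21393) = 316381077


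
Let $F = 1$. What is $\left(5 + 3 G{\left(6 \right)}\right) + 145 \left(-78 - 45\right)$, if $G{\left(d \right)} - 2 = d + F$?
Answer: $-17803$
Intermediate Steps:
$G{\left(d \right)} = 3 + d$ ($G{\left(d \right)} = 2 + \left(d + 1\right) = 2 + \left(1 + d\right) = 3 + d$)
$\left(5 + 3 G{\left(6 \right)}\right) + 145 \left(-78 - 45\right) = \left(5 + 3 \left(3 + 6\right)\right) + 145 \left(-78 - 45\right) = \left(5 + 3 \cdot 9\right) + 145 \left(-78 - 45\right) = \left(5 + 27\right) + 145 \left(-123\right) = 32 - 17835 = -17803$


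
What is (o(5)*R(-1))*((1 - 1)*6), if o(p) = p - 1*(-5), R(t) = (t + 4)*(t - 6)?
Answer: 0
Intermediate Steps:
R(t) = (-6 + t)*(4 + t) (R(t) = (4 + t)*(-6 + t) = (-6 + t)*(4 + t))
o(p) = 5 + p (o(p) = p + 5 = 5 + p)
(o(5)*R(-1))*((1 - 1)*6) = ((5 + 5)*(-24 + (-1)² - 2*(-1)))*((1 - 1)*6) = (10*(-24 + 1 + 2))*(0*6) = (10*(-21))*0 = -210*0 = 0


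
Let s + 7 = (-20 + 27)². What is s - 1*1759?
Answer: -1717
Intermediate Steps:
s = 42 (s = -7 + (-20 + 27)² = -7 + 7² = -7 + 49 = 42)
s - 1*1759 = 42 - 1*1759 = 42 - 1759 = -1717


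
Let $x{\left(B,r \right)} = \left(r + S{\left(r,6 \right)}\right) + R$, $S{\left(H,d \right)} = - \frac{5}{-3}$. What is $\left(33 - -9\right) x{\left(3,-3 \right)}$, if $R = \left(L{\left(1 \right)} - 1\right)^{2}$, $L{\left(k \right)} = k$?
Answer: $-56$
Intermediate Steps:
$S{\left(H,d \right)} = \frac{5}{3}$ ($S{\left(H,d \right)} = \left(-5\right) \left(- \frac{1}{3}\right) = \frac{5}{3}$)
$R = 0$ ($R = \left(1 - 1\right)^{2} = 0^{2} = 0$)
$x{\left(B,r \right)} = \frac{5}{3} + r$ ($x{\left(B,r \right)} = \left(r + \frac{5}{3}\right) + 0 = \left(\frac{5}{3} + r\right) + 0 = \frac{5}{3} + r$)
$\left(33 - -9\right) x{\left(3,-3 \right)} = \left(33 - -9\right) \left(\frac{5}{3} - 3\right) = \left(33 + \left(12 - 3\right)\right) \left(- \frac{4}{3}\right) = \left(33 + 9\right) \left(- \frac{4}{3}\right) = 42 \left(- \frac{4}{3}\right) = -56$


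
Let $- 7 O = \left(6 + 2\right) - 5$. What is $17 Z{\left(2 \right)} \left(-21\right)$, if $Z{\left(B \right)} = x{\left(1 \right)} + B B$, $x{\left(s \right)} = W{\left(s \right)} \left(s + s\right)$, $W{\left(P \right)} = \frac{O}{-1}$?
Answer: $-1734$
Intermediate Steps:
$O = - \frac{3}{7}$ ($O = - \frac{\left(6 + 2\right) - 5}{7} = - \frac{8 - 5}{7} = \left(- \frac{1}{7}\right) 3 = - \frac{3}{7} \approx -0.42857$)
$W{\left(P \right)} = \frac{3}{7}$ ($W{\left(P \right)} = - \frac{3}{7 \left(-1\right)} = \left(- \frac{3}{7}\right) \left(-1\right) = \frac{3}{7}$)
$x{\left(s \right)} = \frac{6 s}{7}$ ($x{\left(s \right)} = \frac{3 \left(s + s\right)}{7} = \frac{3 \cdot 2 s}{7} = \frac{6 s}{7}$)
$Z{\left(B \right)} = \frac{6}{7} + B^{2}$ ($Z{\left(B \right)} = \frac{6}{7} \cdot 1 + B B = \frac{6}{7} + B^{2}$)
$17 Z{\left(2 \right)} \left(-21\right) = 17 \left(\frac{6}{7} + 2^{2}\right) \left(-21\right) = 17 \left(\frac{6}{7} + 4\right) \left(-21\right) = 17 \cdot \frac{34}{7} \left(-21\right) = \frac{578}{7} \left(-21\right) = -1734$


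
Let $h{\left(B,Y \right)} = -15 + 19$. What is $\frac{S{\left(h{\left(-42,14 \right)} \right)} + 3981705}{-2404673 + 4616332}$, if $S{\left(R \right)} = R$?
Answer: $\frac{3981709}{2211659} \approx 1.8003$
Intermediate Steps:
$h{\left(B,Y \right)} = 4$
$\frac{S{\left(h{\left(-42,14 \right)} \right)} + 3981705}{-2404673 + 4616332} = \frac{4 + 3981705}{-2404673 + 4616332} = \frac{3981709}{2211659}$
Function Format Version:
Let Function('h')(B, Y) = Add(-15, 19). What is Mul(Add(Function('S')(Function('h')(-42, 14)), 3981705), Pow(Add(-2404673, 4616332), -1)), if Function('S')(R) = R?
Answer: Rational(3981709, 2211659) ≈ 1.8003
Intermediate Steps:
Function('h')(B, Y) = 4
Mul(Add(Function('S')(Function('h')(-42, 14)), 3981705), Pow(Add(-2404673, 4616332), -1)) = Mul(Add(4, 3981705), Pow(Add(-2404673, 4616332), -1)) = Mul(3981709, Pow(2211659, -1)) = Mul(3981709, Rational(1, 2211659)) = Rational(3981709, 2211659)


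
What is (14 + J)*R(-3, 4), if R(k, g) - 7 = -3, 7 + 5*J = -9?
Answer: 216/5 ≈ 43.200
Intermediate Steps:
J = -16/5 (J = -7/5 + (⅕)*(-9) = -7/5 - 9/5 = -16/5 ≈ -3.2000)
R(k, g) = 4 (R(k, g) = 7 - 3 = 4)
(14 + J)*R(-3, 4) = (14 - 16/5)*4 = (54/5)*4 = 216/5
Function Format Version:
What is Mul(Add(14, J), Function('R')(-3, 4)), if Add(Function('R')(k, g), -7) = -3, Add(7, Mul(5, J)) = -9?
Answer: Rational(216, 5) ≈ 43.200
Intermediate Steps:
J = Rational(-16, 5) (J = Add(Rational(-7, 5), Mul(Rational(1, 5), -9)) = Add(Rational(-7, 5), Rational(-9, 5)) = Rational(-16, 5) ≈ -3.2000)
Function('R')(k, g) = 4 (Function('R')(k, g) = Add(7, -3) = 4)
Mul(Add(14, J), Function('R')(-3, 4)) = Mul(Add(14, Rational(-16, 5)), 4) = Mul(Rational(54, 5), 4) = Rational(216, 5)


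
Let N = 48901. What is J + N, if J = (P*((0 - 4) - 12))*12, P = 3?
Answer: 48325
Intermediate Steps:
J = -576 (J = (3*((0 - 4) - 12))*12 = (3*(-4 - 12))*12 = (3*(-16))*12 = -48*12 = -576)
J + N = -576 + 48901 = 48325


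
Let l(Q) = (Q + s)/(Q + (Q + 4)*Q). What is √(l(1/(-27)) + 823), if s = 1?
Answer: √3670930/67 ≈ 28.597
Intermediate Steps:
l(Q) = (1 + Q)/(Q + Q*(4 + Q)) (l(Q) = (Q + 1)/(Q + (Q + 4)*Q) = (1 + Q)/(Q + (4 + Q)*Q) = (1 + Q)/(Q + Q*(4 + Q)))
√(l(1/(-27)) + 823) = √((1 + 1/(-27))/((1/(-27))*(5 + 1/(-27))) + 823) = √((1 - 1/27)/((-1/27)*(5 - 1/27)) + 823) = √(-27*26/27/134/27 + 823) = √(-27*27/134*26/27 + 823) = √(-351/67 + 823) = √(54790/67) = √3670930/67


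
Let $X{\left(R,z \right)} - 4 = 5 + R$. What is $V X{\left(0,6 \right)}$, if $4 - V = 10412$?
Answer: $-93672$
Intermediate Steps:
$V = -10408$ ($V = 4 - 10412 = -10408$)
$X{\left(R,z \right)} = 9 + R$ ($X{\left(R,z \right)} = 4 + \left(5 + R\right) = 9 + R$)
$V X{\left(0,6 \right)} = - 10408 \left(9 + 0\right) = \left(-10408\right) 9 = -93672$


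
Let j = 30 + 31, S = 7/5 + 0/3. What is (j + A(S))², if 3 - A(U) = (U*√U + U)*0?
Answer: 4096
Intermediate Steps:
S = 7/5 (S = 7*(⅕) + 0*(⅓) = 7/5 + 0 = 7/5 ≈ 1.4000)
A(U) = 3 (A(U) = 3 - (U*√U + U)*0 = 3 - (U^(3/2) + U)*0 = 3 - (U + U^(3/2))*0 = 3 - 1*0 = 3 + 0 = 3)
j = 61
(j + A(S))² = (61 + 3)² = 64² = 4096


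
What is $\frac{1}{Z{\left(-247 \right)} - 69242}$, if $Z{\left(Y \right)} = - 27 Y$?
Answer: $- \frac{1}{62573} \approx -1.5981 \cdot 10^{-5}$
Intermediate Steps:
$\frac{1}{Z{\left(-247 \right)} - 69242} = \frac{1}{\left(-27\right) \left(-247\right) - 69242} = \frac{1}{6669 - 69242} = \frac{1}{-62573} = - \frac{1}{62573}$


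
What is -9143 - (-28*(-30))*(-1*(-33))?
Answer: -36863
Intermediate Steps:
-9143 - (-28*(-30))*(-1*(-33)) = -9143 - 840*33 = -9143 - 1*27720 = -9143 - 27720 = -36863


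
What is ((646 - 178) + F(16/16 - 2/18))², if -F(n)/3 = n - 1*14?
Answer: 2316484/9 ≈ 2.5739e+5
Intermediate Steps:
F(n) = 42 - 3*n (F(n) = -3*(n - 1*14) = -3*(n - 14) = -3*(-14 + n) = 42 - 3*n)
((646 - 178) + F(16/16 - 2/18))² = ((646 - 178) + (42 - 3*(16/16 - 2/18)))² = (468 + (42 - 3*(16*(1/16) - 2*1/18)))² = (468 + (42 - 3*(1 - ⅑)))² = (468 + (42 - 3*8/9))² = (468 + (42 - 8/3))² = (468 + 118/3)² = (1522/3)² = 2316484/9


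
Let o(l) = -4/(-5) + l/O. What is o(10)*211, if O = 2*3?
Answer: 7807/15 ≈ 520.47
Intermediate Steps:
O = 6
o(l) = 4/5 + l/6 (o(l) = -4/(-5) + l/6 = -4*(-1/5) + l*(1/6) = 4/5 + l/6)
o(10)*211 = (4/5 + (1/6)*10)*211 = (4/5 + 5/3)*211 = (37/15)*211 = 7807/15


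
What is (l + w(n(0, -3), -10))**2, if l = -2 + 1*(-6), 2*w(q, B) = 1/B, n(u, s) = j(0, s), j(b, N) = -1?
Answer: 25921/400 ≈ 64.802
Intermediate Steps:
n(u, s) = -1
w(q, B) = 1/(2*B) (w(q, B) = (1/B)/2 = 1/(2*B))
l = -8 (l = -2 - 6 = -8)
(l + w(n(0, -3), -10))**2 = (-8 + (1/2)/(-10))**2 = (-8 + (1/2)*(-1/10))**2 = (-8 - 1/20)**2 = (-161/20)**2 = 25921/400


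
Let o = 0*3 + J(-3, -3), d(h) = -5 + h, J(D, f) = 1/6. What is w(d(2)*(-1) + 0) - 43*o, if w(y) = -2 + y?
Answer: -37/6 ≈ -6.1667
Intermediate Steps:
J(D, f) = ⅙
o = ⅙ (o = 0*3 + ⅙ = 0 + ⅙ = ⅙ ≈ 0.16667)
w(d(2)*(-1) + 0) - 43*o = (-2 + ((-5 + 2)*(-1) + 0)) - 43*⅙ = (-2 + (-3*(-1) + 0)) - 43/6 = (-2 + (3 + 0)) - 43/6 = (-2 + 3) - 43/6 = 1 - 43/6 = -37/6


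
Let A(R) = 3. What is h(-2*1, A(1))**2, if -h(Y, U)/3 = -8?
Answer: 576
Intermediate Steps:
h(Y, U) = 24 (h(Y, U) = -3*(-8) = 24)
h(-2*1, A(1))**2 = 24**2 = 576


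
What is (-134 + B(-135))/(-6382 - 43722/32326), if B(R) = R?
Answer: 621121/14739161 ≈ 0.042141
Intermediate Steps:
(-134 + B(-135))/(-6382 - 43722/32326) = (-134 - 135)/(-6382 - 43722/32326) = -269/(-6382 - 43722*1/32326) = -269/(-6382 - 3123/2309) = -269/(-14739161/2309) = -269*(-2309/14739161) = 621121/14739161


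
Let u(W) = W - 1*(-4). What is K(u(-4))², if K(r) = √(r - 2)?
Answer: -2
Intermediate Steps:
u(W) = 4 + W (u(W) = W + 4 = 4 + W)
K(r) = √(-2 + r)
K(u(-4))² = (√(-2 + (4 - 4)))² = (√(-2 + 0))² = (√(-2))² = (I*√2)² = -2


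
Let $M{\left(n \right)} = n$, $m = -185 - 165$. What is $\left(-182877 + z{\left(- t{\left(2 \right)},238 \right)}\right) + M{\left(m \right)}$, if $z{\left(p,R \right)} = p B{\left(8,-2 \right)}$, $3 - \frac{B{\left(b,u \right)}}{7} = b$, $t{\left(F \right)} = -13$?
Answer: $-183682$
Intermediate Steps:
$B{\left(b,u \right)} = 21 - 7 b$
$m = -350$ ($m = -185 - 165 = -350$)
$z{\left(p,R \right)} = - 35 p$ ($z{\left(p,R \right)} = p \left(21 - 56\right) = p \left(-35\right) = - 35 p$)
$\left(-182877 + z{\left(- t{\left(2 \right)},238 \right)}\right) + M{\left(m \right)} = \left(-182877 - 35 \left(\left(-1\right) \left(-13\right)\right)\right) - 350 = \left(-182877 - 455\right) - 350 = -183332 - 350 = -183682$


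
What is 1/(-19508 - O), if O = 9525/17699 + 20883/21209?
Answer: -375378091/7323447423170 ≈ -5.1257e-5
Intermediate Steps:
O = 571623942/375378091 (O = 9525*(1/17699) + 20883*(1/21209) = 9525/17699 + 20883/21209 = 571623942/375378091 ≈ 1.5228)
1/(-19508 - O) = 1/(-19508 - 1*571623942/375378091) = 1/(-19508 - 571623942/375378091) = 1/(-7323447423170/375378091) = -375378091/7323447423170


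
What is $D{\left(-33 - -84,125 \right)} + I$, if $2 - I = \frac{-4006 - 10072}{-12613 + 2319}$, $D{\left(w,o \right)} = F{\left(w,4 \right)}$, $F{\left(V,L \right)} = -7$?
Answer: $- \frac{32774}{5147} \approx -6.3676$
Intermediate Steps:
$D{\left(w,o \right)} = -7$
$I = \frac{3255}{5147}$ ($I = 2 - \frac{-4006 - 10072}{-12613 + 2319} = 2 - - \frac{14078}{-10294} = 2 - \left(-14078\right) \left(- \frac{1}{10294}\right) = 2 - \frac{7039}{5147} = \frac{3255}{5147} \approx 0.63241$)
$D{\left(-33 - -84,125 \right)} + I = -7 + \frac{3255}{5147} = - \frac{32774}{5147}$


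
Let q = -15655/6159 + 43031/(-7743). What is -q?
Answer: 42916066/5298793 ≈ 8.0992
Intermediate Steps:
q = -42916066/5298793 (q = -15655*1/6159 + 43031*(-1/7743) = -15655/6159 - 43031/7743 = -42916066/5298793 ≈ -8.0992)
-q = -1*(-42916066/5298793) = 42916066/5298793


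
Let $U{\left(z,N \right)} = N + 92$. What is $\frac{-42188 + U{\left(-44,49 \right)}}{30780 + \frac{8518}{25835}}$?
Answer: $- \frac{1086284245}{795209818} \approx -1.366$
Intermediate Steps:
$U{\left(z,N \right)} = 92 + N$
$\frac{-42188 + U{\left(-44,49 \right)}}{30780 + \frac{8518}{25835}} = \frac{-42188 + \left(92 + 49\right)}{30780 + \frac{8518}{25835}} = \frac{-42188 + 141}{30780 + 8518 \cdot \frac{1}{25835}} = - \frac{42047}{30780 + \frac{8518}{25835}} = - \frac{42047}{\frac{795209818}{25835}} = \left(-42047\right) \frac{25835}{795209818} = - \frac{1086284245}{795209818}$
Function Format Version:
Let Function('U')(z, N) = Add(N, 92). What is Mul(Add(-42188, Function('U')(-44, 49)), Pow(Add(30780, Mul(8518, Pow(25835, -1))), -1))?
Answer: Rational(-1086284245, 795209818) ≈ -1.3660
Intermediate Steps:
Function('U')(z, N) = Add(92, N)
Mul(Add(-42188, Function('U')(-44, 49)), Pow(Add(30780, Mul(8518, Pow(25835, -1))), -1)) = Mul(Add(-42188, Add(92, 49)), Pow(Add(30780, Mul(8518, Pow(25835, -1))), -1)) = Mul(Add(-42188, 141), Pow(Add(30780, Mul(8518, Rational(1, 25835))), -1)) = Mul(-42047, Pow(Add(30780, Rational(8518, 25835)), -1)) = Mul(-42047, Pow(Rational(795209818, 25835), -1)) = Mul(-42047, Rational(25835, 795209818)) = Rational(-1086284245, 795209818)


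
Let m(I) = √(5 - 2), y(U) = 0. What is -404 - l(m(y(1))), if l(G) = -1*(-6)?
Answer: -410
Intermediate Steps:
m(I) = √3
l(G) = 6
-404 - l(m(y(1))) = -404 - 1*6 = -404 - 6 = -410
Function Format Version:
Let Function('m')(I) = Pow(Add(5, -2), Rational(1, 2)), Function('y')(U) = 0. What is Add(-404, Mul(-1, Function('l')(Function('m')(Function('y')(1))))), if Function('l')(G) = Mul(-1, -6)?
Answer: -410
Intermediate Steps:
Function('m')(I) = Pow(3, Rational(1, 2))
Function('l')(G) = 6
Add(-404, Mul(-1, Function('l')(Function('m')(Function('y')(1))))) = Add(-404, Mul(-1, 6)) = Add(-404, -6) = -410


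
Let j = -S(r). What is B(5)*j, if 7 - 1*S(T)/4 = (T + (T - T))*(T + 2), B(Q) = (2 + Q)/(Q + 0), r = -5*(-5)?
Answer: 18704/5 ≈ 3740.8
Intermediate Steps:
r = 25
B(Q) = (2 + Q)/Q
S(T) = 28 - 4*T*(2 + T) (S(T) = 28 - 4*(T + (T - T))*(T + 2) = 28 - 4*(T + 0)*(2 + T) = 28 - 4*T*(2 + T))
j = 2672 (j = -(28 - 8*25 - 4*25²) = -(28 - 200 - 4*625) = -(28 - 200 - 2500) = -1*(-2672) = 2672)
B(5)*j = ((2 + 5)/5)*2672 = ((⅕)*7)*2672 = (7/5)*2672 = 18704/5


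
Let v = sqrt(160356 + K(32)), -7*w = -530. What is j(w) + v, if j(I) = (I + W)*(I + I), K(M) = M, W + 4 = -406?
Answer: -2480400/49 + 2*sqrt(40097) ≈ -50220.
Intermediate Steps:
W = -410 (W = -4 - 406 = -410)
w = 530/7 (w = -1/7*(-530) = 530/7 ≈ 75.714)
j(I) = 2*I*(-410 + I) (j(I) = (I - 410)*(I + I) = (-410 + I)*(2*I) = 2*I*(-410 + I))
v = 2*sqrt(40097) (v = sqrt(160356 + 32) = sqrt(160388) = 2*sqrt(40097) ≈ 400.48)
j(w) + v = 2*(530/7)*(-410 + 530/7) + 2*sqrt(40097) = 2*(530/7)*(-2340/7) + 2*sqrt(40097) = -2480400/49 + 2*sqrt(40097)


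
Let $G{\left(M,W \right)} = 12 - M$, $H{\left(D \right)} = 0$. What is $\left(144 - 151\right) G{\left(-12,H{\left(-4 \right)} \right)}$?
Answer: $-168$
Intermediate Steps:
$\left(144 - 151\right) G{\left(-12,H{\left(-4 \right)} \right)} = \left(144 - 151\right) \left(12 - -12\right) = - 7 \left(12 + 12\right) = \left(-7\right) 24 = -168$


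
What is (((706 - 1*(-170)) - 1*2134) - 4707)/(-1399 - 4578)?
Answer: 5965/5977 ≈ 0.99799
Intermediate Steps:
(((706 - 1*(-170)) - 1*2134) - 4707)/(-1399 - 4578) = (((706 + 170) - 2134) - 4707)/(-5977) = ((876 - 2134) - 4707)*(-1/5977) = (-1258 - 4707)*(-1/5977) = -5965*(-1/5977) = 5965/5977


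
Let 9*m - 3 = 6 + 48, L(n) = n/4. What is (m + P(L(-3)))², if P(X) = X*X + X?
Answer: 87025/2304 ≈ 37.771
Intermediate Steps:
L(n) = n/4 (L(n) = n*(¼) = n/4)
P(X) = X + X² (P(X) = X² + X = X + X²)
m = 19/3 (m = ⅓ + (6 + 48)/9 = ⅓ + (⅑)*54 = ⅓ + 6 = 19/3 ≈ 6.3333)
(m + P(L(-3)))² = (19/3 + ((¼)*(-3))*(1 + (¼)*(-3)))² = (19/3 - 3*(1 - ¾)/4)² = (19/3 - ¾*¼)² = (19/3 - 3/16)² = (295/48)² = 87025/2304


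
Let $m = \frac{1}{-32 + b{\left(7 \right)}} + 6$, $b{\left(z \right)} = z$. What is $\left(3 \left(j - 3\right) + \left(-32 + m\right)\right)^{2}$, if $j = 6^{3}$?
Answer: $\frac{234824976}{625} \approx 3.7572 \cdot 10^{5}$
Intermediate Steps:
$j = 216$
$m = \frac{149}{25}$ ($m = \frac{1}{-32 + 7} + 6 = \frac{1}{-25} + 6 = - \frac{1}{25} + 6 = \frac{149}{25} \approx 5.96$)
$\left(3 \left(j - 3\right) + \left(-32 + m\right)\right)^{2} = \left(3 \left(216 - 3\right) + \left(-32 + \frac{149}{25}\right)\right)^{2} = \left(3 \cdot 213 - \frac{651}{25}\right)^{2} = \left(639 - \frac{651}{25}\right)^{2} = \left(\frac{15324}{25}\right)^{2} = \frac{234824976}{625}$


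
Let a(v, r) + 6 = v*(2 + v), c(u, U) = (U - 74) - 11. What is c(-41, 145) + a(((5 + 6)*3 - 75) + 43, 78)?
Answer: 57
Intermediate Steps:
c(u, U) = -85 + U (c(u, U) = (-74 + U) - 11 = -85 + U)
a(v, r) = -6 + v*(2 + v)
c(-41, 145) + a(((5 + 6)*3 - 75) + 43, 78) = (-85 + 145) + (-6 + (((5 + 6)*3 - 75) + 43)² + 2*(((5 + 6)*3 - 75) + 43)) = 60 + (-6 + ((11*3 - 75) + 43)² + 2*((11*3 - 75) + 43)) = 60 + (-6 + ((33 - 75) + 43)² + 2*((33 - 75) + 43)) = 60 + (-6 + (-42 + 43)² + 2*(-42 + 43)) = 60 + (-6 + 1² + 2*1) = 60 + (-6 + 1 + 2) = 60 - 3 = 57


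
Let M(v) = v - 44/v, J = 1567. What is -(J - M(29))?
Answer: -44646/29 ≈ -1539.5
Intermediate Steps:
-(J - M(29)) = -(1567 - (29 - 44/29)) = -(1567 - 1*797/29) = -(1567 - 797/29) = -1*44646/29 = -44646/29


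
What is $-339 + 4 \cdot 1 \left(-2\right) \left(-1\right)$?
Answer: $-331$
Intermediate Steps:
$-339 + 4 \cdot 1 \left(-2\right) \left(-1\right) = -339 + 4 \left(-2\right) \left(-1\right) = -339 - -8 = -339 + 8 = -331$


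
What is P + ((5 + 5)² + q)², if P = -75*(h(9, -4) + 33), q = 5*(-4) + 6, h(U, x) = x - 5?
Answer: 5596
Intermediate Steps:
h(U, x) = -5 + x
q = -14 (q = -20 + 6 = -14)
P = -1800 (P = -75*((-5 - 4) + 33) = -75*(-9 + 33) = -75*24 = -1800)
P + ((5 + 5)² + q)² = -1800 + ((5 + 5)² - 14)² = -1800 + (10² - 14)² = -1800 + (100 - 14)² = -1800 + 86² = -1800 + 7396 = 5596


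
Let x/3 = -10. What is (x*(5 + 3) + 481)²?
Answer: 58081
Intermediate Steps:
x = -30 (x = 3*(-10) = -30)
(x*(5 + 3) + 481)² = (-30*(5 + 3) + 481)² = (-30*8 + 481)² = (-240 + 481)² = 241² = 58081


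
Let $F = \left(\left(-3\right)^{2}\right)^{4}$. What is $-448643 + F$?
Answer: $-442082$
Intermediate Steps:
$F = 6561$ ($F = 9^{4} = 6561$)
$-448643 + F = -448643 + 6561 = -442082$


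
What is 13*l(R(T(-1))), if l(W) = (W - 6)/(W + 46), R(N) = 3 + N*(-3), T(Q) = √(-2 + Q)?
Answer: 39*(√3 - I)/(3*√3 + 49*I) ≈ -0.6425 - 1.4467*I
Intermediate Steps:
R(N) = 3 - 3*N
l(W) = (-6 + W)/(46 + W)
13*l(R(T(-1))) = 13*((-6 + (3 - 3*√(-2 - 1)))/(46 + (3 - 3*√(-2 - 1)))) = 13*((-6 + (3 - 3*I*√3))/(46 + (3 - 3*I*√3))) = 13*((-3 - 3*I*√3)/(49 - 3*I*√3)) = 13*(-3 - 3*I*√3)/(49 - 3*I*√3)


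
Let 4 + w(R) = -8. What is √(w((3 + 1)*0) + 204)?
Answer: 8*√3 ≈ 13.856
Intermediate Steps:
w(R) = -12 (w(R) = -4 - 8 = -12)
√(w((3 + 1)*0) + 204) = √(-12 + 204) = √192 = 8*√3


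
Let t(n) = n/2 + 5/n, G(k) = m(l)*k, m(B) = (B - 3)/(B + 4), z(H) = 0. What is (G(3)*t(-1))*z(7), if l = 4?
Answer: 0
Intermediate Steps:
m(B) = (-3 + B)/(4 + B)
G(k) = k/8 (G(k) = ((-3 + 4)/(4 + 4))*k = (1/8)*k = ((1/8)*1)*k = k/8)
t(n) = n/2 + 5/n (t(n) = n*(1/2) + 5/n = n/2 + 5/n)
(G(3)*t(-1))*z(7) = (((1/8)*3)*((1/2)*(-1) + 5/(-1)))*0 = (3*(-1/2 + 5*(-1))/8)*0 = (3*(-1/2 - 5)/8)*0 = ((3/8)*(-11/2))*0 = -33/16*0 = 0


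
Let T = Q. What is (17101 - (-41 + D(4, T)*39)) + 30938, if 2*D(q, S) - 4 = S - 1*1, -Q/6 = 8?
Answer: 97915/2 ≈ 48958.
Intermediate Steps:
Q = -48 (Q = -6*8 = -48)
T = -48
D(q, S) = 3/2 + S/2 (D(q, S) = 2 + (S - 1*1)/2 = 2 + (S - 1)/2 = 2 + (-1 + S)/2 = 2 + (-1/2 + S/2) = 3/2 + S/2)
(17101 - (-41 + D(4, T)*39)) + 30938 = (17101 - (-41 + (3/2 + (1/2)*(-48))*39)) + 30938 = (17101 - (-41 + (3/2 - 24)*39)) + 30938 = (17101 - (-41 - 45/2*39)) + 30938 = (17101 - (-41 - 1755/2)) + 30938 = (17101 - 1*(-1837/2)) + 30938 = (17101 + 1837/2) + 30938 = 36039/2 + 30938 = 97915/2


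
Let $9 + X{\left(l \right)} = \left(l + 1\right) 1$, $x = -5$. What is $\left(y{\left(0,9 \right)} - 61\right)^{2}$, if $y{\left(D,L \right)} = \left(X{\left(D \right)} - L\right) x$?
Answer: $576$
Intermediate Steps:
$X{\left(l \right)} = -8 + l$ ($X{\left(l \right)} = -9 + \left(l + 1\right) 1 = -9 + \left(1 + l\right) 1 = -9 + \left(1 + l\right) = -8 + l$)
$y{\left(D,L \right)} = 40 - 5 D + 5 L$ ($y{\left(D,L \right)} = \left(\left(-8 + D\right) - L\right) \left(-5\right) = \left(-8 + D - L\right) \left(-5\right) = 40 - 5 D + 5 L$)
$\left(y{\left(0,9 \right)} - 61\right)^{2} = \left(\left(40 - 0 + 5 \cdot 9\right) - 61\right)^{2} = \left(\left(40 + 0 + 45\right) - 61\right)^{2} = \left(85 - 61\right)^{2} = 24^{2} = 576$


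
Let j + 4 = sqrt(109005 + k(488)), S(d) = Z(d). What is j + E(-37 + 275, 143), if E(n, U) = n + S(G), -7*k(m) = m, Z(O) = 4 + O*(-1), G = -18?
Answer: 256 + sqrt(5337829)/7 ≈ 586.05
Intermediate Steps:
Z(O) = 4 - O
k(m) = -m/7
S(d) = 4 - d
E(n, U) = 22 + n (E(n, U) = n + (4 - 1*(-18)) = n + (4 + 18) = n + 22 = 22 + n)
j = -4 + sqrt(5337829)/7 (j = -4 + sqrt(109005 - 1/7*488) = -4 + sqrt(109005 - 488/7) = -4 + sqrt(762547/7) = -4 + sqrt(5337829)/7 ≈ 326.05)
j + E(-37 + 275, 143) = (-4 + sqrt(5337829)/7) + (22 + (-37 + 275)) = (-4 + sqrt(5337829)/7) + (22 + 238) = (-4 + sqrt(5337829)/7) + 260 = 256 + sqrt(5337829)/7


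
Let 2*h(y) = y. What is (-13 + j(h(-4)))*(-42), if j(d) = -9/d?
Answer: 357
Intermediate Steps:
h(y) = y/2
(-13 + j(h(-4)))*(-42) = (-13 - 9/((1/2)*(-4)))*(-42) = (-13 - 9/(-2))*(-42) = (-13 - 9*(-1/2))*(-42) = (-13 + 9/2)*(-42) = -17/2*(-42) = 357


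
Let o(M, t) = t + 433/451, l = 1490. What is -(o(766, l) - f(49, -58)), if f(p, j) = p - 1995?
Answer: -1550069/451 ≈ -3437.0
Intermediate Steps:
f(p, j) = -1995 + p
o(M, t) = 433/451 + t (o(M, t) = t + 433*(1/451) = t + 433/451 = 433/451 + t)
-(o(766, l) - f(49, -58)) = -((433/451 + 1490) - (-1995 + 49)) = -(672423/451 - 1*(-1946)) = -(672423/451 + 1946) = -1*1550069/451 = -1550069/451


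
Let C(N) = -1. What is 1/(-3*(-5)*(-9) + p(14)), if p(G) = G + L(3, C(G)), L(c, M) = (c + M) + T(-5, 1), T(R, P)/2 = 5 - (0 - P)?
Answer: -1/107 ≈ -0.0093458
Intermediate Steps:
T(R, P) = 10 + 2*P (T(R, P) = 2*(5 - (0 - P)) = 2*(5 - (-1)*P) = 2*(5 + P) = 10 + 2*P)
L(c, M) = 12 + M + c (L(c, M) = (c + M) + (10 + 2*1) = (M + c) + (10 + 2) = (M + c) + 12 = 12 + M + c)
p(G) = 14 + G (p(G) = G + (12 - 1 + 3) = G + 14 = 14 + G)
1/(-3*(-5)*(-9) + p(14)) = 1/(-3*(-5)*(-9) + (14 + 14)) = 1/(15*(-9) + 28) = 1/(-135 + 28) = 1/(-107) = -1/107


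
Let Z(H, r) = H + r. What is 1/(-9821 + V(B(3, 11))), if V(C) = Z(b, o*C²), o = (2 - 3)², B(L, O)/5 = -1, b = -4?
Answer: -1/9800 ≈ -0.00010204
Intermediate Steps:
B(L, O) = -5 (B(L, O) = 5*(-1) = -5)
o = 1 (o = (-1)² = 1)
V(C) = -4 + C² (V(C) = -4 + 1*C² = -4 + C²)
1/(-9821 + V(B(3, 11))) = 1/(-9821 + (-4 + (-5)²)) = 1/(-9821 + (-4 + 25)) = 1/(-9821 + 21) = 1/(-9800) = -1/9800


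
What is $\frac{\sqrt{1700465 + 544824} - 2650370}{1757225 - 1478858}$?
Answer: $- \frac{2650370}{278367} + \frac{\sqrt{2245289}}{278367} \approx -9.5157$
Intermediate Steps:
$\frac{\sqrt{1700465 + 544824} - 2650370}{1757225 - 1478858} = \frac{\sqrt{2245289} - 2650370}{278367} = \left(-2650370 + \sqrt{2245289}\right) \frac{1}{278367} = - \frac{2650370}{278367} + \frac{\sqrt{2245289}}{278367}$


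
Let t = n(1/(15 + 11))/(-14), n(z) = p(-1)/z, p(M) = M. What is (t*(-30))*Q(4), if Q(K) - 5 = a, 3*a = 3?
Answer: -2340/7 ≈ -334.29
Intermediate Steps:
a = 1 (a = (⅓)*3 = 1)
n(z) = -1/z
Q(K) = 6 (Q(K) = 5 + 1 = 6)
t = 13/7 (t = -1/(1/(15 + 11))/(-14) = -1/(1/26)*(-1/14) = -1/1/26*(-1/14) = -1*26*(-1/14) = -26*(-1/14) = 13/7 ≈ 1.8571)
(t*(-30))*Q(4) = ((13/7)*(-30))*6 = -390/7*6 = -2340/7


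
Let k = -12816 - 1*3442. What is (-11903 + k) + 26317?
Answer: -1844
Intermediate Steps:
k = -16258 (k = -12816 - 3442 = -16258)
(-11903 + k) + 26317 = (-11903 - 16258) + 26317 = -28161 + 26317 = -1844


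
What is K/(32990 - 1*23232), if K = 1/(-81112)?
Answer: -1/791490896 ≈ -1.2634e-9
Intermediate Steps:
K = -1/81112 ≈ -1.2329e-5
K/(32990 - 1*23232) = -1/(81112*(32990 - 1*23232)) = -1/(81112*(32990 - 23232)) = -1/81112/9758 = -1/81112*1/9758 = -1/791490896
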